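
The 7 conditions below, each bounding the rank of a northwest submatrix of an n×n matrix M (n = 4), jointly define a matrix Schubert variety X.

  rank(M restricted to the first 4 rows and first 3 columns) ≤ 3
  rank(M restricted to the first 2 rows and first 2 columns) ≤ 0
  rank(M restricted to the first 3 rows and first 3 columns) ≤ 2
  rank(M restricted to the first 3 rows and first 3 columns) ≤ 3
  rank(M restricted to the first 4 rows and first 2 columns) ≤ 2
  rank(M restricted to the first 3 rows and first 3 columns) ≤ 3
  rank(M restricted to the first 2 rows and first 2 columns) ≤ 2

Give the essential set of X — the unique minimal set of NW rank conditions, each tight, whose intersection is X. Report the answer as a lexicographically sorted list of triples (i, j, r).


Propagating the 7 rank bounds to every northwest block:

  row 1: 0 0 1 1
  row 2: 0 0 1 2
  row 3: 1 1 2 3
  row 4: 1 2 3 4

hence w(1..4) = (3, 4, 1, 2).

Rothe diagram D(w) (4 cells), 1 SE-corner (essential condition):

[(2, 2, 0)]


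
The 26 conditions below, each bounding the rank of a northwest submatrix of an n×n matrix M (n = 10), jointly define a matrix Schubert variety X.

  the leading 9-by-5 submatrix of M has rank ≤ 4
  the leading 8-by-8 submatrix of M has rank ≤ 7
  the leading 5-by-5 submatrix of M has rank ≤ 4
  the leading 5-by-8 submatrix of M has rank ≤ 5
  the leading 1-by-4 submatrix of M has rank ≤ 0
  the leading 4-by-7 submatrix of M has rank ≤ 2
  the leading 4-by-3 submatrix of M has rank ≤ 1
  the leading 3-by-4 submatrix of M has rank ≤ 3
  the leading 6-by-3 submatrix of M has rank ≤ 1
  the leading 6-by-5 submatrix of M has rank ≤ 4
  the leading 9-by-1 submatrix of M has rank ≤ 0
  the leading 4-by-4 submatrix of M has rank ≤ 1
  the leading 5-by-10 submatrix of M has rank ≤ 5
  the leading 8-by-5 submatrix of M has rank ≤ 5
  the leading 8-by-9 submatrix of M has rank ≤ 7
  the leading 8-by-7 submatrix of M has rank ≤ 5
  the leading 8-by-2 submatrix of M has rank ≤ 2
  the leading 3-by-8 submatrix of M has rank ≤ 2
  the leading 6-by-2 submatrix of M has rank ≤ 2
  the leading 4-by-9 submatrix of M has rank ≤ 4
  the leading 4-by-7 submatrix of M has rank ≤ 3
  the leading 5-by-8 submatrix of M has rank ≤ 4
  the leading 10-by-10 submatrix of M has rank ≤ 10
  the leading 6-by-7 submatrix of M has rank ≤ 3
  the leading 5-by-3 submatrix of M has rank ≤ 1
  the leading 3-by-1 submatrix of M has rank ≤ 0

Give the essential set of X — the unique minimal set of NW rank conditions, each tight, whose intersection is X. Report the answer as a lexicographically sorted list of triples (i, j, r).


Reconstructing r_w from the 26 given conditions:

  R[1]: 0 | 0 | 0 | 0 | 1 | 1 | 1 | 1 | 1 | 1
  R[2]: 0 | 1 | 1 | 1 | 2 | 2 | 2 | 2 | 2 | 2
  R[3]: 0 | 1 | 1 | 1 | 2 | 2 | 2 | 2 | 3 | 3
  R[4]: 0 | 1 | 1 | 1 | 2 | 2 | 2 | 3 | 4 | 4
  R[5]: 0 | 1 | 1 | 2 | 3 | 3 | 3 | 4 | 5 | 5
  R[6]: 0 | 1 | 1 | 2 | 3 | 3 | 3 | 4 | 5 | 6
  R[7]: 0 | 1 | 2 | 3 | 4 | 4 | 4 | 5 | 6 | 7
  R[8]: 0 | 1 | 2 | 3 | 4 | 5 | 5 | 6 | 7 | 8
  R[9]: 0 | 1 | 2 | 3 | 4 | 5 | 6 | 7 | 8 | 9
  R[10]: 1 | 2 | 3 | 4 | 5 | 6 | 7 | 8 | 9 | 10

second differences of R give the permutation w = (5, 2, 9, 8, 4, 10, 3, 6, 7, 1).

Rothe diagram D(w) (25 cells), 7 SE-corners (essential conditions):

[(1, 4, 0), (3, 8, 2), (4, 4, 1), (4, 7, 2), (6, 3, 1), (6, 7, 3), (9, 1, 0)]


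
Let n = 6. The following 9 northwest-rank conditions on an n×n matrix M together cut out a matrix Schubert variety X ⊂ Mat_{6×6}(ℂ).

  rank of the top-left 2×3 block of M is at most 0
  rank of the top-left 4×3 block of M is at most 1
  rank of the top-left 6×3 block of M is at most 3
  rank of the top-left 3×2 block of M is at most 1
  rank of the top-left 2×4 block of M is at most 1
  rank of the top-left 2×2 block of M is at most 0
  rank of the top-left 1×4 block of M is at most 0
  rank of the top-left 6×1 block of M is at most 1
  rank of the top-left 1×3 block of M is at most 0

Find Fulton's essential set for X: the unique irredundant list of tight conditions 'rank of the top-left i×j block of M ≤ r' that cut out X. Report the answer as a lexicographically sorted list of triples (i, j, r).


Rank table r_w(6×6) implied by the 9 constraints:

  0, 0, 0, 0, 1, 1
  0, 0, 0, 1, 2, 2
  1, 1, 1, 2, 3, 3
  1, 1, 1, 2, 3, 4
  1, 2, 2, 3, 4, 5
  1, 2, 3, 4, 5, 6

second differences of R give the permutation w = (5, 4, 1, 6, 2, 3).

Rothe diagram D(w) (9 cells), 3 SE-corners (essential conditions):

[(1, 4, 0), (2, 3, 0), (4, 3, 1)]


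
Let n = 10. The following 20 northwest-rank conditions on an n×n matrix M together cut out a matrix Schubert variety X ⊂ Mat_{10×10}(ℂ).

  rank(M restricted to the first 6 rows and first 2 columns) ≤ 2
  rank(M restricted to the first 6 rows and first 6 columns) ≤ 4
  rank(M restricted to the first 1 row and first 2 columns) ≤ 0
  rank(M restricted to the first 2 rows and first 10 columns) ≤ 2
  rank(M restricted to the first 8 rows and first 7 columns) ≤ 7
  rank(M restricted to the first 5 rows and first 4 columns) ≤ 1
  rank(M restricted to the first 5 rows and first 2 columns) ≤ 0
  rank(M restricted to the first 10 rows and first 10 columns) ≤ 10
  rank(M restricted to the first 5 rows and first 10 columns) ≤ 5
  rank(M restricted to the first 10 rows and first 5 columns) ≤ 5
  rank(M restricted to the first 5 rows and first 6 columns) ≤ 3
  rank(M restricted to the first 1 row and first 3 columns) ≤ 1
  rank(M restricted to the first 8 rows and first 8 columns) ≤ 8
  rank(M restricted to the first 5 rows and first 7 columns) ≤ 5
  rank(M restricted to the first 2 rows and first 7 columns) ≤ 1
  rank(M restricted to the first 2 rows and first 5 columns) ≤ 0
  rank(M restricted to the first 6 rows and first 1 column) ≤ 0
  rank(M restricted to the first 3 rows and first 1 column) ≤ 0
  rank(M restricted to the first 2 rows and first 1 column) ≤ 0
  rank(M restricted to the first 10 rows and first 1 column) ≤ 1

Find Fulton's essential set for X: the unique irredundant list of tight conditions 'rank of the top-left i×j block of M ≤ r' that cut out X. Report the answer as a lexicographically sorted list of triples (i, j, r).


Recovering R(i,j) via the rank-extension bound from the 20 conditions:

  i=1: 0 | 0 | 0 | 0 | 0 | 1 | 1 | 1 | 1 | 1
  i=2: 0 | 0 | 0 | 0 | 0 | 1 | 1 | 2 | 2 | 2
  i=3: 0 | 0 | 1 | 1 | 1 | 2 | 2 | 3 | 3 | 3
  i=4: 0 | 0 | 1 | 1 | 2 | 3 | 3 | 4 | 4 | 4
  i=5: 0 | 0 | 1 | 1 | 2 | 3 | 4 | 5 | 5 | 5
  i=6: 0 | 1 | 2 | 2 | 3 | 4 | 5 | 6 | 6 | 6
  i=7: 1 | 2 | 3 | 3 | 4 | 5 | 6 | 7 | 7 | 7
  i=8: 1 | 2 | 3 | 4 | 5 | 6 | 7 | 8 | 8 | 8
  i=9: 1 | 2 | 3 | 4 | 5 | 6 | 7 | 8 | 9 | 9
  i=10: 1 | 2 | 3 | 4 | 5 | 6 | 7 | 8 | 9 | 10

the unique w with this rank table is (6, 8, 3, 5, 7, 2, 1, 4, 9, 10).

5 SE-corners of the 20-cell Rothe diagram give Ess(w):

[(2, 5, 0), (2, 7, 1), (5, 2, 0), (5, 4, 1), (6, 1, 0)]


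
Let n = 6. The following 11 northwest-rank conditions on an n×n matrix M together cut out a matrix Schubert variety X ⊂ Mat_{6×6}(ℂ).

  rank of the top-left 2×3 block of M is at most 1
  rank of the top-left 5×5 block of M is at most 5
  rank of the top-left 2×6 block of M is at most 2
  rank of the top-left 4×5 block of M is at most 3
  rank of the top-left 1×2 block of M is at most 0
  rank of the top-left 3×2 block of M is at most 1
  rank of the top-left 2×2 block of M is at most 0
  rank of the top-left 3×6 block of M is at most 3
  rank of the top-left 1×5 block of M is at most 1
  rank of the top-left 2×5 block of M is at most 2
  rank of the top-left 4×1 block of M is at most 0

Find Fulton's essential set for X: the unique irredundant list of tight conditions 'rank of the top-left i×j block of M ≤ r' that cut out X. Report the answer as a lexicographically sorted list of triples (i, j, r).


Rank table r_w(6×6) implied by the 11 constraints:

  i=1: 0  0  1  1  1  1
  i=2: 0  0  1  2  2  2
  i=3: 0  1  2  3  3  3
  i=4: 0  1  2  3  3  4
  i=5: 1  2  3  4  4  5
  i=6: 1  2  3  4  5  6

giving w = (3, 4, 2, 6, 1, 5) via Δ²R.

D(w) has 7 cells with 3 SE-corners; essential set:

[(2, 2, 0), (4, 1, 0), (4, 5, 3)]


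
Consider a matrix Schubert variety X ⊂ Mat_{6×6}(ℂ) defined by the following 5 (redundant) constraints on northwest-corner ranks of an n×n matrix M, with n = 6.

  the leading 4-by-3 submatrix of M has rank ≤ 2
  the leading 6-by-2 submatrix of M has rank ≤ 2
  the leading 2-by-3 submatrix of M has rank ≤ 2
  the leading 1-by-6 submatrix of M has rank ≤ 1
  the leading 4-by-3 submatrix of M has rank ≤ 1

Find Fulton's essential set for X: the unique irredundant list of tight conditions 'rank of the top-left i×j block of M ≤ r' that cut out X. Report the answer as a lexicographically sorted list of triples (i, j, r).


Rank table r_w(6×6) implied by the 5 constraints:

  row 1: 1 | 1 | 1 | 1 | 1 | 1
  row 2: 1 | 1 | 1 | 2 | 2 | 2
  row 3: 1 | 1 | 1 | 2 | 3 | 3
  row 4: 1 | 1 | 1 | 2 | 3 | 4
  row 5: 1 | 2 | 2 | 3 | 4 | 5
  row 6: 1 | 2 | 3 | 4 | 5 | 6

reading off 1-entries of Δ²R: w = (1, 4, 5, 6, 2, 3).

Rothe diagram D(w) (6 cells), 1 SE-corner (essential condition):

[(4, 3, 1)]


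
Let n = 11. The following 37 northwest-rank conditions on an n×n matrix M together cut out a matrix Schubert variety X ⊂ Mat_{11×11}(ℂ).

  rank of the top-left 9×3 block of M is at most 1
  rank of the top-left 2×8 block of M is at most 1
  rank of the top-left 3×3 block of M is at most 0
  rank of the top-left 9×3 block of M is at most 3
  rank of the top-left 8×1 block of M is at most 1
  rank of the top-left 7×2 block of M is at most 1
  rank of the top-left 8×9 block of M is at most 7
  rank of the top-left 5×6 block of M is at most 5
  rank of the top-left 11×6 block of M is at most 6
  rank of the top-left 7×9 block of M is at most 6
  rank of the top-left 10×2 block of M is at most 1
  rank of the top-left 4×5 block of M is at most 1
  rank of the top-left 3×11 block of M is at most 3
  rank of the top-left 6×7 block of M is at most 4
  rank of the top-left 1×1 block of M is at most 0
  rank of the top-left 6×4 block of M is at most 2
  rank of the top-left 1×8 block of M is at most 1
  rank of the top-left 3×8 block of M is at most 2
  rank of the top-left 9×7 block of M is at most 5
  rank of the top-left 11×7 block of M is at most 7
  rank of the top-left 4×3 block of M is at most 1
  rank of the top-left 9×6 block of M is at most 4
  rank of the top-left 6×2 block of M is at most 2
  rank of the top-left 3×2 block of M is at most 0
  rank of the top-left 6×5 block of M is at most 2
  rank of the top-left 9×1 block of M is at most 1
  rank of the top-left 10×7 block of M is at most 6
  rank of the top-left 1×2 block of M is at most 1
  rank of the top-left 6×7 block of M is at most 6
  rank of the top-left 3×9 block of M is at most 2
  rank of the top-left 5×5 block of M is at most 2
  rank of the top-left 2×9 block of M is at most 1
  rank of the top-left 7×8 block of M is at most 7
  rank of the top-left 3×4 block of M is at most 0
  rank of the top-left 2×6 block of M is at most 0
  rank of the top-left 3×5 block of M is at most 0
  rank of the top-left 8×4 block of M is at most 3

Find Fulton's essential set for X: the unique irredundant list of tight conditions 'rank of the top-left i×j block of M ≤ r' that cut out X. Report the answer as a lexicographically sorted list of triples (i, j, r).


The tightest implied rank at each (i,j), from the 37 conditions:

  R[1]: 0 0 0 0 0 0 1 1 1 1 1
  R[2]: 0 0 0 0 0 0 1 1 1 2 2
  R[3]: 0 0 0 0 0 1 2 2 2 3 3
  R[4]: 1 1 1 1 1 2 3 3 3 4 4
  R[5]: 1 1 1 2 2 3 4 4 4 5 5
  R[6]: 1 1 1 2 2 3 4 5 5 6 6
  R[7]: 1 1 1 2 3 4 5 6 6 7 7
  R[8]: 1 1 1 2 3 4 5 6 7 8 8
  R[9]: 1 1 1 2 3 4 5 6 7 8 9
  R[10]: 1 1 2 3 4 5 6 7 8 9 10
  R[11]: 1 2 3 4 5 6 7 8 9 10 11

giving w = (7, 10, 6, 1, 4, 8, 5, 9, 11, 3, 2) via Δ²R.

ℓ(w)=31; the 6 essential cells (i,j,r):

[(2, 6, 0), (2, 9, 1), (3, 5, 0), (6, 5, 2), (9, 3, 1), (10, 2, 1)]


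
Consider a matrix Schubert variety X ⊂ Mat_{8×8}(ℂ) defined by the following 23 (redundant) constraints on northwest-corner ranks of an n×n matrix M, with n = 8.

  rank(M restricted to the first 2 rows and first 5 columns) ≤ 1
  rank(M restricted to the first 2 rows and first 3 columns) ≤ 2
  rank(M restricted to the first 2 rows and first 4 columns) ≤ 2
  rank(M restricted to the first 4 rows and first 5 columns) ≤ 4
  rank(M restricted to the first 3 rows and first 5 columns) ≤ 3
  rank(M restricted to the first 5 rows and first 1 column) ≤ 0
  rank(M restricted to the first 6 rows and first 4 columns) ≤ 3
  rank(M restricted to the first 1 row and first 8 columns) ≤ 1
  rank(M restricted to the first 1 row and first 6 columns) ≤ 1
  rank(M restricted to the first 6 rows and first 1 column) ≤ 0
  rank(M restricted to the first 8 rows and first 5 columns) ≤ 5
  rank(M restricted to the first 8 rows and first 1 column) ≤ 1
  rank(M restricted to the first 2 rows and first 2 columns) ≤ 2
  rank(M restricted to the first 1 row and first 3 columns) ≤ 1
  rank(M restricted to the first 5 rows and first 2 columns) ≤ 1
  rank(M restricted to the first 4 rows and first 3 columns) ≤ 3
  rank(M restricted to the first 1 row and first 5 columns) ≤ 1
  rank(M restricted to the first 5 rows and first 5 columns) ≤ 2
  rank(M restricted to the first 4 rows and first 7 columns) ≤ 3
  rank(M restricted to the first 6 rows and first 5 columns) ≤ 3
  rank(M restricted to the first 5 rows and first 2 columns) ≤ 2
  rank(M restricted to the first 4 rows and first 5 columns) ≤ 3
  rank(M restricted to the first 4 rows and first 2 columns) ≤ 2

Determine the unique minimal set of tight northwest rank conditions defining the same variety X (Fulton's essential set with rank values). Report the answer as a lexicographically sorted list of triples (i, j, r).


Computing R[i][j] = min implied NW-rank bound (n=8, 23 conditions):

  0, 1, 1, 1, 1, 1, 1, 1
  0, 1, 1, 1, 1, 2, 2, 2
  0, 1, 2, 2, 2, 3, 3, 3
  0, 1, 2, 2, 2, 3, 3, 4
  0, 1, 2, 2, 2, 3, 4, 5
  0, 1, 2, 3, 3, 4, 5, 6
  1, 2, 3, 4, 4, 5, 6, 7
  1, 2, 3, 4, 5, 6, 7, 8

second differences of R give the permutation w = (2, 6, 3, 8, 7, 4, 1, 5).

ℓ(w)=14; the 4 essential cells (i,j,r):

[(2, 5, 1), (4, 7, 3), (5, 5, 2), (6, 1, 0)]


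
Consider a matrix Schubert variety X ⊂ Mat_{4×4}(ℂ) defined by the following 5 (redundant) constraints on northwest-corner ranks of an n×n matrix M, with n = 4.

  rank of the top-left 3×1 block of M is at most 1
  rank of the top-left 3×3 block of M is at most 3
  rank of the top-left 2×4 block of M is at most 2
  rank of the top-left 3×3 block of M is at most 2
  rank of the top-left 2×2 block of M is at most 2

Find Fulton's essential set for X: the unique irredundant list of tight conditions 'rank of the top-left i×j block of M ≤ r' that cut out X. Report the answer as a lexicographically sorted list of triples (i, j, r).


Reconstructing r_w from the 5 given conditions:

  i=1: 1 1 1 1
  i=2: 1 2 2 2
  i=3: 1 2 2 3
  i=4: 1 2 3 4

reading off 1-entries of Δ²R: w = (1, 2, 4, 3).

D(w) has 1 cell with 1 SE-corner; essential set:

[(3, 3, 2)]


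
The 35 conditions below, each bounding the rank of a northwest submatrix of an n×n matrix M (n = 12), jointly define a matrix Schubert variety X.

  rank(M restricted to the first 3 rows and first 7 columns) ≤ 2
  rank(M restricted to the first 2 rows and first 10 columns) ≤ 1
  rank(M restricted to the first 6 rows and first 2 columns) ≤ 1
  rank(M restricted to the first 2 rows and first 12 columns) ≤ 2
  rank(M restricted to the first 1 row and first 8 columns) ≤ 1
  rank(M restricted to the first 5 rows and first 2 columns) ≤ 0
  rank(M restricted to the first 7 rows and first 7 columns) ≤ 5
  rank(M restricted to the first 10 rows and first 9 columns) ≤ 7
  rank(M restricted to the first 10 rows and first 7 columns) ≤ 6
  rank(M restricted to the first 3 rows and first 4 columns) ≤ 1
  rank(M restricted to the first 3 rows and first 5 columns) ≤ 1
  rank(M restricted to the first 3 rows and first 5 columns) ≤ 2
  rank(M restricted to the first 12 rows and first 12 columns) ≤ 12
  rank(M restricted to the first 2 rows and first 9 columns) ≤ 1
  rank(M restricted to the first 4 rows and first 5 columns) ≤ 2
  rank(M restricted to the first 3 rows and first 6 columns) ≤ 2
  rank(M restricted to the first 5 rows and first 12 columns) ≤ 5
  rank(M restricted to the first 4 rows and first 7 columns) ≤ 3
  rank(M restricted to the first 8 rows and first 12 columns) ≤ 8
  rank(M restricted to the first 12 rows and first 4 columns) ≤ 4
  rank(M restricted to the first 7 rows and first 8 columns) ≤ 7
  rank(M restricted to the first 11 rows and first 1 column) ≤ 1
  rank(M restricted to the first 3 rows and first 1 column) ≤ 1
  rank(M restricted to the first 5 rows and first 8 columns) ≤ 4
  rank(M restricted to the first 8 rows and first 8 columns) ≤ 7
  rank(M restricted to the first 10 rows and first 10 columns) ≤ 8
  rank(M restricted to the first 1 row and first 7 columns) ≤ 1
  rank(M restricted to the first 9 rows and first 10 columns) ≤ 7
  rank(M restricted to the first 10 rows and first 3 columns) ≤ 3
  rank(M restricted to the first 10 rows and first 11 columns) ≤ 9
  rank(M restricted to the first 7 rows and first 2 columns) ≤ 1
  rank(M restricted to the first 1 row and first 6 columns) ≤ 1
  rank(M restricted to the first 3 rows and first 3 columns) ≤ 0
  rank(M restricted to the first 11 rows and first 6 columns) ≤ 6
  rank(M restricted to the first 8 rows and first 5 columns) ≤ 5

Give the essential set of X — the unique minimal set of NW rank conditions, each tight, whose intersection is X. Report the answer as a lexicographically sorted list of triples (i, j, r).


The tightest implied rank at each (i,j), from the 35 conditions:

  row 1: 0 | 0 | 0 | 1 | 1 | 1 | 1 | 1 | 1 | 1 | 1 | 1
  row 2: 0 | 0 | 0 | 1 | 1 | 1 | 1 | 1 | 1 | 1 | 2 | 2
  row 3: 0 | 0 | 0 | 1 | 1 | 2 | 2 | 2 | 2 | 2 | 3 | 3
  row 4: 0 | 0 | 1 | 2 | 2 | 3 | 3 | 3 | 3 | 3 | 4 | 4
  row 5: 0 | 0 | 1 | 2 | 3 | 4 | 4 | 4 | 4 | 4 | 5 | 5
  row 6: 1 | 1 | 2 | 3 | 4 | 5 | 5 | 5 | 5 | 5 | 6 | 6
  row 7: 1 | 1 | 2 | 3 | 4 | 5 | 5 | 6 | 6 | 6 | 7 | 7
  row 8: 1 | 2 | 3 | 4 | 5 | 6 | 6 | 7 | 7 | 7 | 8 | 8
  row 9: 1 | 2 | 3 | 4 | 5 | 6 | 6 | 7 | 7 | 7 | 8 | 9
  row 10: 1 | 2 | 3 | 4 | 5 | 6 | 6 | 7 | 7 | 8 | 9 | 10
  row 11: 1 | 2 | 3 | 4 | 5 | 6 | 7 | 8 | 8 | 9 | 10 | 11
  row 12: 1 | 2 | 3 | 4 | 5 | 6 | 7 | 8 | 9 | 10 | 11 | 12

second differences of R give the permutation w = (4, 11, 6, 3, 5, 1, 8, 2, 12, 10, 7, 9).

ℓ(w)=27; the 9 essential cells (i,j,r):

[(2, 10, 1), (3, 3, 0), (3, 5, 1), (5, 2, 0), (7, 2, 1), (7, 7, 5), (9, 10, 7), (10, 7, 6), (10, 9, 7)]


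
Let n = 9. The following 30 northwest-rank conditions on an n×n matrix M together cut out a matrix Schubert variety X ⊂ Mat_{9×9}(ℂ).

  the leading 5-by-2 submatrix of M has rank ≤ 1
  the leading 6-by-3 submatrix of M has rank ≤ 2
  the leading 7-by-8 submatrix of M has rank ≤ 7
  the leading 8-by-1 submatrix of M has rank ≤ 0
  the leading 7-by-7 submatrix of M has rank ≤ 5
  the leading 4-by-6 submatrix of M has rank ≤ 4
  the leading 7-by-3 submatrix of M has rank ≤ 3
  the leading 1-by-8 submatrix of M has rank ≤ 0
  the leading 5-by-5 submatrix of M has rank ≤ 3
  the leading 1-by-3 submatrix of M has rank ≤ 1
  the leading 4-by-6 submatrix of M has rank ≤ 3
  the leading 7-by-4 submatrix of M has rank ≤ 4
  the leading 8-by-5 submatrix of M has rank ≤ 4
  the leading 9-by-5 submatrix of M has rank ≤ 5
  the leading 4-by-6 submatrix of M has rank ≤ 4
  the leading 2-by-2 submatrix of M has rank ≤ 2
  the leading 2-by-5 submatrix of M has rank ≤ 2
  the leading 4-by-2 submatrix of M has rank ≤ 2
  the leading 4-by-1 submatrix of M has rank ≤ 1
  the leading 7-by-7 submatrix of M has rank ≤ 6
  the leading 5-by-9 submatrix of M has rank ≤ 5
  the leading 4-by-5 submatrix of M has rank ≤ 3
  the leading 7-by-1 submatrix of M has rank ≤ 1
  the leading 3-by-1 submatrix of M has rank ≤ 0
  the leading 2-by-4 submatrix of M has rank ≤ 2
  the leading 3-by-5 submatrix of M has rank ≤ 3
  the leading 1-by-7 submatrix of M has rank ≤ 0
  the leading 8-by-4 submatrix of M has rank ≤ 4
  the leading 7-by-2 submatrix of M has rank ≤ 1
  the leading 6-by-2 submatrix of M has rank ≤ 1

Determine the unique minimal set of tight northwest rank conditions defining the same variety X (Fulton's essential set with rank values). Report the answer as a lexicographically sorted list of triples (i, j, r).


Recovering R(i,j) via the rank-extension bound from the 30 conditions:

  i=1: 0 0 0 0 0 0 0 0 1
  i=2: 0 1 1 1 1 1 1 1 2
  i=3: 0 1 2 2 2 2 2 2 3
  i=4: 0 1 2 3 3 3 3 3 4
  i=5: 0 1 2 3 3 4 4 4 5
  i=6: 0 1 2 3 4 5 5 5 6
  i=7: 0 1 2 3 4 5 5 6 7
  i=8: 0 1 2 3 4 5 6 7 8
  i=9: 1 2 3 4 5 6 7 8 9

reading off 1-entries of Δ²R: w = (9, 2, 3, 4, 6, 5, 8, 7, 1).

D(w) has 17 cells with 4 SE-corners; essential set:

[(1, 8, 0), (5, 5, 3), (7, 7, 5), (8, 1, 0)]


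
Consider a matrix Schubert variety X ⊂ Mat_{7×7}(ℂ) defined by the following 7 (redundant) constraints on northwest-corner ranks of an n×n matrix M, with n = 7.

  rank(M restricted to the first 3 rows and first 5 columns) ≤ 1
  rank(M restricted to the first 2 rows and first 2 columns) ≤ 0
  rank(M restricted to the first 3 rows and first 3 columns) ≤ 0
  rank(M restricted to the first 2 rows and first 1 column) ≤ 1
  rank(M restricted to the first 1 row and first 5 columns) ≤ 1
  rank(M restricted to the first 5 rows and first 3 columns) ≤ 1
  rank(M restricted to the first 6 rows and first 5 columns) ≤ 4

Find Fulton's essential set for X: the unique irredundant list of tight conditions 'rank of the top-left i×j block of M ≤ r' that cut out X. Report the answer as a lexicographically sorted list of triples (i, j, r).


Recovering R(i,j) via the rank-extension bound from the 7 conditions:

  row 1: 0 | 0 | 0 | 1 | 1 | 1 | 1
  row 2: 0 | 0 | 0 | 1 | 1 | 2 | 2
  row 3: 0 | 0 | 0 | 1 | 1 | 2 | 3
  row 4: 1 | 1 | 1 | 2 | 2 | 3 | 4
  row 5: 1 | 1 | 1 | 2 | 3 | 4 | 5
  row 6: 1 | 2 | 2 | 3 | 4 | 5 | 6
  row 7: 1 | 2 | 3 | 4 | 5 | 6 | 7

hence w(1..7) = (4, 6, 7, 1, 5, 2, 3).

ℓ(w)=13; the 3 essential cells (i,j,r):

[(3, 3, 0), (3, 5, 1), (5, 3, 1)]


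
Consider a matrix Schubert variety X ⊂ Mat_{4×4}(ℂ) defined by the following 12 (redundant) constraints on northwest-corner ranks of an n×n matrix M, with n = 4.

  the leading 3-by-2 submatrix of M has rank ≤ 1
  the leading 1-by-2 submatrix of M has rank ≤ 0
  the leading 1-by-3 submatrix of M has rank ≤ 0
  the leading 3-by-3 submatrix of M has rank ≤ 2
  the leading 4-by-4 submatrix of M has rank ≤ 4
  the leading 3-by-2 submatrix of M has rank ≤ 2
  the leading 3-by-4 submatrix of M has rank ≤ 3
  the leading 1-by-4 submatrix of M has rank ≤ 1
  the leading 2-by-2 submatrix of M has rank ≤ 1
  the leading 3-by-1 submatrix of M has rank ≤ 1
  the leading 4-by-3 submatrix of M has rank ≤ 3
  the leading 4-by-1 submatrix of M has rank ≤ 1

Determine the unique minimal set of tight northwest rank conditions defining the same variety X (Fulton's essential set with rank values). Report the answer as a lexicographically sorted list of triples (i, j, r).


Recovering R(i,j) via the rank-extension bound from the 12 conditions:

  0, 0, 0, 1
  1, 1, 1, 2
  1, 1, 2, 3
  1, 2, 3, 4

second differences of R give the permutation w = (4, 1, 3, 2).

D(w) has 4 cells with 2 SE-corners; essential set:

[(1, 3, 0), (3, 2, 1)]


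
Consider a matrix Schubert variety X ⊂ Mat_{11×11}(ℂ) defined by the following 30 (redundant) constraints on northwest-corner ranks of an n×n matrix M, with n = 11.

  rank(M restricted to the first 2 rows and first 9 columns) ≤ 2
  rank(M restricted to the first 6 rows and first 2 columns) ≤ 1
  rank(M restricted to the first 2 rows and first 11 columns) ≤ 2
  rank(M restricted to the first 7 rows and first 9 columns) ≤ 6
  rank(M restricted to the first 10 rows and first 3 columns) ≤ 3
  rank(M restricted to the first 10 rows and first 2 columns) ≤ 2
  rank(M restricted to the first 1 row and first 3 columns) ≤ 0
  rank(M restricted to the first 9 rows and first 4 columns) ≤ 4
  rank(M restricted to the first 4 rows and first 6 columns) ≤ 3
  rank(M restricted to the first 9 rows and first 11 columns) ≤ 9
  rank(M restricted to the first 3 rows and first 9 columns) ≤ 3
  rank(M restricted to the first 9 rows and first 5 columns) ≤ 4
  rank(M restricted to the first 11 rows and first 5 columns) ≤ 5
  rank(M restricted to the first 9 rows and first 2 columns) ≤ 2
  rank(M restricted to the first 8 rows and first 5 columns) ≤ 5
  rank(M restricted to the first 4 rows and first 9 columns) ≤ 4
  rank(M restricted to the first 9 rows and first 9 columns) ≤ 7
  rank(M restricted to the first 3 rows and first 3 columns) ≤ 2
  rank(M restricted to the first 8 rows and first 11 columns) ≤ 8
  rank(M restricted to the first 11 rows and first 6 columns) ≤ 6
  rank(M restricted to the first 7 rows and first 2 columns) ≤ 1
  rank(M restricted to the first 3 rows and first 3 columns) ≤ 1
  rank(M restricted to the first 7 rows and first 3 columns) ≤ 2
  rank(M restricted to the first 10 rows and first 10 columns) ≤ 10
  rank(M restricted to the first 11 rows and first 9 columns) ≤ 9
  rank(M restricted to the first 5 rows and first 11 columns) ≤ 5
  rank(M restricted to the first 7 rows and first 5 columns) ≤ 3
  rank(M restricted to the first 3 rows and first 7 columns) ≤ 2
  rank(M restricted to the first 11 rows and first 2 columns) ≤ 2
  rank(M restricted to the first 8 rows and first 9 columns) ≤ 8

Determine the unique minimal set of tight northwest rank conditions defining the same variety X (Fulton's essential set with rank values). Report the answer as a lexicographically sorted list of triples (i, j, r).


Propagating the 30 rank bounds to every northwest block:

  R[1]: 0, 0, 0, 1, 1, 1, 1, 1, 1, 1, 1
  R[2]: 1, 1, 1, 2, 2, 2, 2, 2, 2, 2, 2
  R[3]: 1, 1, 1, 2, 2, 2, 2, 3, 3, 3, 3
  R[4]: 1, 1, 2, 3, 3, 3, 3, 4, 4, 4, 4
  R[5]: 1, 1, 2, 3, 3, 4, 4, 5, 5, 5, 5
  R[6]: 1, 1, 2, 3, 3, 4, 5, 6, 6, 6, 6
  R[7]: 1, 1, 2, 3, 3, 4, 5, 6, 6, 7, 7
  R[8]: 1, 2, 3, 4, 4, 5, 6, 7, 7, 8, 8
  R[9]: 1, 2, 3, 4, 4, 5, 6, 7, 7, 8, 9
  R[10]: 1, 2, 3, 4, 5, 6, 7, 8, 8, 9, 10
  R[11]: 1, 2, 3, 4, 5, 6, 7, 8, 9, 10, 11

so w = (4, 1, 8, 3, 6, 7, 10, 2, 11, 5, 9).

|D(w)|=18, |Ess(w)|=8:

[(1, 3, 0), (3, 3, 1), (3, 7, 2), (7, 2, 1), (7, 5, 3), (7, 9, 6), (9, 5, 4), (9, 9, 7)]


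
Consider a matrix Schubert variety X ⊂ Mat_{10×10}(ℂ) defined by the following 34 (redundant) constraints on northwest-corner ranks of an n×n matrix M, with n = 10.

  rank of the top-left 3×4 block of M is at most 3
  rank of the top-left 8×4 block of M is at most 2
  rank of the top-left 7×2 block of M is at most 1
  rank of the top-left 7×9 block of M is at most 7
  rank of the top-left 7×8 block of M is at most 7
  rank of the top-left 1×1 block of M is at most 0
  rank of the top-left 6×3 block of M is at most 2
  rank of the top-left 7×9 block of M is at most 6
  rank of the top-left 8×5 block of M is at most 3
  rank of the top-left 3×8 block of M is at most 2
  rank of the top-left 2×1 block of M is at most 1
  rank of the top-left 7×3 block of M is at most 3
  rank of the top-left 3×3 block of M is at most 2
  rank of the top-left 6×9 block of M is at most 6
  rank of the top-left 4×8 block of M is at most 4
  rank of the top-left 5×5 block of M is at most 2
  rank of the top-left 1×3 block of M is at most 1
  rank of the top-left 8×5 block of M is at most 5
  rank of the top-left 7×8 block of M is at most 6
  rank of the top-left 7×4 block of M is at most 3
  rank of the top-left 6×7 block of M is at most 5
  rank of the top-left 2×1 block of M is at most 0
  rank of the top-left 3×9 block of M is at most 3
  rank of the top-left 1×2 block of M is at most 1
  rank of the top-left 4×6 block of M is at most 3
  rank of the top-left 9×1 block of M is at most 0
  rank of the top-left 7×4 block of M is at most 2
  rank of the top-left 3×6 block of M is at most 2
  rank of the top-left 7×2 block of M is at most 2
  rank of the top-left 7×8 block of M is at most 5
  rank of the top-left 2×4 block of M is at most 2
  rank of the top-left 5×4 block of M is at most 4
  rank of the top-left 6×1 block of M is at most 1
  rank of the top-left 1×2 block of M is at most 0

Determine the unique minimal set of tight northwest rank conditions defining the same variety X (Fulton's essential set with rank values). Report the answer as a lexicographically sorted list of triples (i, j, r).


Propagating the 34 rank bounds to every northwest block:

  R[1]: 0 0 1 1 1 1 1 1 1 1
  R[2]: 0 1 2 2 2 2 2 2 2 2
  R[3]: 0 1 2 2 2 2 2 2 3 3
  R[4]: 0 1 2 2 2 3 3 3 4 4
  R[5]: 0 1 2 2 2 3 4 4 5 5
  R[6]: 0 1 2 2 3 4 5 5 6 6
  R[7]: 0 1 2 2 3 4 5 5 6 7
  R[8]: 0 1 2 2 3 4 5 6 7 8
  R[9]: 0 1 2 3 4 5 6 7 8 9
  R[10]: 1 2 3 4 5 6 7 8 9 10

second differences of R give the permutation w = (3, 2, 9, 6, 7, 5, 10, 8, 4, 1).

Fulton essential set (6 of the 23 Rothe cells):

[(1, 2, 0), (3, 8, 2), (5, 5, 2), (7, 8, 5), (8, 4, 2), (9, 1, 0)]


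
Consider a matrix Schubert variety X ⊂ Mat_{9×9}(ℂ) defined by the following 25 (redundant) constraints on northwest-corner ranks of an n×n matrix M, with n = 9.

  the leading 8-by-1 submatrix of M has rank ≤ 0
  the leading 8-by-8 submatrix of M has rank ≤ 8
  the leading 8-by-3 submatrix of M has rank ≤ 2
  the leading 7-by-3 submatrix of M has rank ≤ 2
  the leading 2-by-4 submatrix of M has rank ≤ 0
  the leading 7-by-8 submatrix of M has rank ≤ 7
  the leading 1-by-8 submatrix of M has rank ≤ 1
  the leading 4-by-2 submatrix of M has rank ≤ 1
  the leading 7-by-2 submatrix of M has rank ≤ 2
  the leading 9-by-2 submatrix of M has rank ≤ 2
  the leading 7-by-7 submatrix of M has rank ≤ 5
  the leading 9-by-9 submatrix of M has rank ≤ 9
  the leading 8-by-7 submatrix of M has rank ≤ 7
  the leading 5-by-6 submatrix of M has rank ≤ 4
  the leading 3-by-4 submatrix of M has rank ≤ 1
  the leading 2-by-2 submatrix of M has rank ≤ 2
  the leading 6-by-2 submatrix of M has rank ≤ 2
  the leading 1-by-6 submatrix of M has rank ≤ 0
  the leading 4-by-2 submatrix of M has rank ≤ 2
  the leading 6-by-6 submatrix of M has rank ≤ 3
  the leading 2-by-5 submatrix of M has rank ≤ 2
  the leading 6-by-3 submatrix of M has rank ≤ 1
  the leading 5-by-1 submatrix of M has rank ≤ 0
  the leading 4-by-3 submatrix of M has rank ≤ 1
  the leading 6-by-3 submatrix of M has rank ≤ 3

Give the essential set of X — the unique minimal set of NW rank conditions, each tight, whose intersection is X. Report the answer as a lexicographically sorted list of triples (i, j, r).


The tightest implied rank at each (i,j), from the 25 conditions:

  row 1: 0 | 0 | 0 | 0 | 0 | 0 | 1 | 1 | 1
  row 2: 0 | 0 | 0 | 0 | 1 | 1 | 2 | 2 | 2
  row 3: 0 | 1 | 1 | 1 | 2 | 2 | 3 | 3 | 3
  row 4: 0 | 1 | 1 | 2 | 3 | 3 | 4 | 4 | 4
  row 5: 0 | 1 | 1 | 2 | 3 | 3 | 4 | 5 | 5
  row 6: 0 | 1 | 1 | 2 | 3 | 3 | 4 | 5 | 6
  row 7: 0 | 1 | 2 | 3 | 4 | 4 | 5 | 6 | 7
  row 8: 0 | 1 | 2 | 3 | 4 | 5 | 6 | 7 | 8
  row 9: 1 | 2 | 3 | 4 | 5 | 6 | 7 | 8 | 9

second differences of R give the permutation w = (7, 5, 2, 4, 8, 9, 3, 6, 1).

5 SE-corners of the 21-cell Rothe diagram give Ess(w):

[(1, 6, 0), (2, 4, 0), (6, 3, 1), (6, 6, 3), (8, 1, 0)]


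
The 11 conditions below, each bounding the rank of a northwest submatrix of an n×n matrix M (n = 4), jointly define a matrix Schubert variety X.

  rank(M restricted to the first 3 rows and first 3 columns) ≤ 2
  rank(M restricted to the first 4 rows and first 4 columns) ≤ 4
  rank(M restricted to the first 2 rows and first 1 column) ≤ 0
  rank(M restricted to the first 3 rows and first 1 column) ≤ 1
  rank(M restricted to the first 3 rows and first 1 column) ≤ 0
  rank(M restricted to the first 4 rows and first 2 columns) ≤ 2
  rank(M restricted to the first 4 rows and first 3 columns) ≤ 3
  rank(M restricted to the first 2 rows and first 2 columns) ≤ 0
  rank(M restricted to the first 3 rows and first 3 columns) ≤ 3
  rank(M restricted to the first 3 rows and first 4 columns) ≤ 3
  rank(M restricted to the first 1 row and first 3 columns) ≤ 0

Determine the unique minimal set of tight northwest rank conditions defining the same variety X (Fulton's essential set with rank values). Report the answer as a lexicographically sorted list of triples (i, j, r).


Rank table r_w(4×4) implied by the 11 constraints:

  i=1: 0 0 0 1
  i=2: 0 0 1 2
  i=3: 0 1 2 3
  i=4: 1 2 3 4

the unique w with this rank table is (4, 3, 2, 1).

3 SE-corners of the 6-cell Rothe diagram give Ess(w):

[(1, 3, 0), (2, 2, 0), (3, 1, 0)]


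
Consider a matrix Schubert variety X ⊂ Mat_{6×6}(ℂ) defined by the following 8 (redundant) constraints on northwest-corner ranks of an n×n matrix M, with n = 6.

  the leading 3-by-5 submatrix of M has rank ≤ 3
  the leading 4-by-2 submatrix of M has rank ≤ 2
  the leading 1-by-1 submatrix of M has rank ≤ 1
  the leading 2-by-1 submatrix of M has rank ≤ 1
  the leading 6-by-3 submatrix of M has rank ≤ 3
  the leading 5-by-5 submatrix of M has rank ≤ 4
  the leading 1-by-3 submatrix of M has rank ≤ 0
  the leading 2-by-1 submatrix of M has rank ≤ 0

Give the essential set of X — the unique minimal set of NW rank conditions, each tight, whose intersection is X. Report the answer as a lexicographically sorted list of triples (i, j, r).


The tightest implied rank at each (i,j), from the 8 conditions:

  i=1: 0, 0, 0, 1, 1, 1
  i=2: 0, 1, 1, 2, 2, 2
  i=3: 1, 2, 2, 3, 3, 3
  i=4: 1, 2, 3, 4, 4, 4
  i=5: 1, 2, 3, 4, 4, 5
  i=6: 1, 2, 3, 4, 5, 6

the unique w with this rank table is (4, 2, 1, 3, 6, 5).

D(w) has 5 cells with 3 SE-corners; essential set:

[(1, 3, 0), (2, 1, 0), (5, 5, 4)]


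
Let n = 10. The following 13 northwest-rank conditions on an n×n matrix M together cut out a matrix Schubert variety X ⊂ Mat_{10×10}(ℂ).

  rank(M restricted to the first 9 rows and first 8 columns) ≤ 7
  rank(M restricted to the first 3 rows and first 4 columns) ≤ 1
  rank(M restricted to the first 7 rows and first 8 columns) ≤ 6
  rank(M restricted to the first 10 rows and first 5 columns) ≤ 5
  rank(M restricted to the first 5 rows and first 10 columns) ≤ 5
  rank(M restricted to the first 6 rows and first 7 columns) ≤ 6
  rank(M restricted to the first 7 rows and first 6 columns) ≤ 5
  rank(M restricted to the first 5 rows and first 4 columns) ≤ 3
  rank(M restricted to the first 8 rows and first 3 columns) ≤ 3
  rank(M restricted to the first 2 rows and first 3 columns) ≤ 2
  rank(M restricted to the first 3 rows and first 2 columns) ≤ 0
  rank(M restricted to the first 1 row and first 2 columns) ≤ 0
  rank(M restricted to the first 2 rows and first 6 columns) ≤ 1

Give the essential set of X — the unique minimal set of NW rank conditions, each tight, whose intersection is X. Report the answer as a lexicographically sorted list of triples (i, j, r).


The tightest implied rank at each (i,j), from the 13 conditions:

  R[1]: 0 | 0 | 1 | 1 | 1 | 1 | 1 | 1 | 1 | 1
  R[2]: 0 | 0 | 1 | 1 | 1 | 1 | 2 | 2 | 2 | 2
  R[3]: 0 | 0 | 1 | 1 | 2 | 2 | 3 | 3 | 3 | 3
  R[4]: 1 | 1 | 2 | 2 | 3 | 3 | 4 | 4 | 4 | 4
  R[5]: 1 | 2 | 3 | 3 | 4 | 4 | 5 | 5 | 5 | 5
  R[6]: 1 | 2 | 3 | 4 | 5 | 5 | 6 | 6 | 6 | 6
  R[7]: 1 | 2 | 3 | 4 | 5 | 5 | 6 | 6 | 7 | 7
  R[8]: 1 | 2 | 3 | 4 | 5 | 6 | 7 | 7 | 8 | 8
  R[9]: 1 | 2 | 3 | 4 | 5 | 6 | 7 | 7 | 8 | 9
  R[10]: 1 | 2 | 3 | 4 | 5 | 6 | 7 | 8 | 9 | 10

hence w(1..10) = (3, 7, 5, 1, 2, 4, 9, 6, 10, 8).

Rothe diagram D(w) (13 cells), 6 SE-corners (essential conditions):

[(2, 6, 1), (3, 2, 0), (3, 4, 1), (7, 6, 5), (7, 8, 6), (9, 8, 7)]


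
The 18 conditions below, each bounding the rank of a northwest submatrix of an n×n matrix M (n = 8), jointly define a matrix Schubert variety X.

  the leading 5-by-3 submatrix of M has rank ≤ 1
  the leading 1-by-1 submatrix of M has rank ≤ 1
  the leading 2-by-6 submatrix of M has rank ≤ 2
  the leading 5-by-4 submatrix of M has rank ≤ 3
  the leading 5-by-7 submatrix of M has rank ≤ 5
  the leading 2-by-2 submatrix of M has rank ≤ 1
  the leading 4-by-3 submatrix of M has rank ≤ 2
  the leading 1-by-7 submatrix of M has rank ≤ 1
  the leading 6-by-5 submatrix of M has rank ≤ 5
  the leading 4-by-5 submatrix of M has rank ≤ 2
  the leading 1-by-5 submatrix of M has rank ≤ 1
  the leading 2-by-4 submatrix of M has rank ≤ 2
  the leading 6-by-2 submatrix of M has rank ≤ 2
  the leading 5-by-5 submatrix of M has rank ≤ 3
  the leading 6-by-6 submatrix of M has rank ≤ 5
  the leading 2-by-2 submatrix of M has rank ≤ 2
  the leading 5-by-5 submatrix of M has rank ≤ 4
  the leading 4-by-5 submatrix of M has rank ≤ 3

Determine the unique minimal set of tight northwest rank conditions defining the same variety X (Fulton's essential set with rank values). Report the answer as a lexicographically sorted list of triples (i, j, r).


Rank table r_w(8×8) implied by the 18 constraints:

  row 1: 1, 1, 1, 1, 1, 1, 1, 1
  row 2: 1, 1, 1, 2, 2, 2, 2, 2
  row 3: 1, 1, 1, 2, 2, 3, 3, 3
  row 4: 1, 1, 1, 2, 2, 3, 4, 4
  row 5: 1, 1, 1, 2, 3, 4, 5, 5
  row 6: 1, 2, 2, 3, 4, 5, 6, 6
  row 7: 1, 2, 3, 4, 5, 6, 7, 7
  row 8: 1, 2, 3, 4, 5, 6, 7, 8

the unique w with this rank table is (1, 4, 6, 7, 5, 2, 3, 8).

2 SE-corners of the 10-cell Rothe diagram give Ess(w):

[(4, 5, 2), (5, 3, 1)]


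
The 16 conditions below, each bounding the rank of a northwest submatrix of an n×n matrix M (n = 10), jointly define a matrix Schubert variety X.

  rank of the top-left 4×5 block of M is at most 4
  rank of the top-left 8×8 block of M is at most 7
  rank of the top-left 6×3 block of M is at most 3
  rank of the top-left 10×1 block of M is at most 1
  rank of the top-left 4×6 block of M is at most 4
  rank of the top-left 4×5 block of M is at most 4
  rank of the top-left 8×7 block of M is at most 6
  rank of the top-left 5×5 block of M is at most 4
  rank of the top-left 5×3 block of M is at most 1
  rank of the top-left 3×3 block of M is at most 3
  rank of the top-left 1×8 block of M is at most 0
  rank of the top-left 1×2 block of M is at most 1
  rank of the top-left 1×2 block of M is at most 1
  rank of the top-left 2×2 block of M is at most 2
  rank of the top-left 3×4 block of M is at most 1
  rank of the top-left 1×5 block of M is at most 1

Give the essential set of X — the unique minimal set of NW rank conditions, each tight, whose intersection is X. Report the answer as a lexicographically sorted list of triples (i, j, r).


Computing R[i][j] = min implied NW-rank bound (n=10, 16 conditions):

  row 1: 0, 0, 0, 0, 0, 0, 0, 0, 1, 1
  row 2: 1, 1, 1, 1, 1, 1, 1, 1, 2, 2
  row 3: 1, 1, 1, 1, 2, 2, 2, 2, 3, 3
  row 4: 1, 1, 1, 2, 3, 3, 3, 3, 4, 4
  row 5: 1, 1, 1, 2, 3, 4, 4, 4, 5, 5
  row 6: 1, 2, 2, 3, 4, 5, 5, 5, 6, 6
  row 7: 1, 2, 3, 4, 5, 6, 6, 6, 7, 7
  row 8: 1, 2, 3, 4, 5, 6, 6, 7, 8, 8
  row 9: 1, 2, 3, 4, 5, 6, 7, 8, 9, 9
  row 10: 1, 2, 3, 4, 5, 6, 7, 8, 9, 10

second differences of R give the permutation w = (9, 1, 5, 4, 6, 2, 3, 8, 7, 10).

Rothe diagram D(w) (16 cells), 4 SE-corners (essential conditions):

[(1, 8, 0), (3, 4, 1), (5, 3, 1), (8, 7, 6)]


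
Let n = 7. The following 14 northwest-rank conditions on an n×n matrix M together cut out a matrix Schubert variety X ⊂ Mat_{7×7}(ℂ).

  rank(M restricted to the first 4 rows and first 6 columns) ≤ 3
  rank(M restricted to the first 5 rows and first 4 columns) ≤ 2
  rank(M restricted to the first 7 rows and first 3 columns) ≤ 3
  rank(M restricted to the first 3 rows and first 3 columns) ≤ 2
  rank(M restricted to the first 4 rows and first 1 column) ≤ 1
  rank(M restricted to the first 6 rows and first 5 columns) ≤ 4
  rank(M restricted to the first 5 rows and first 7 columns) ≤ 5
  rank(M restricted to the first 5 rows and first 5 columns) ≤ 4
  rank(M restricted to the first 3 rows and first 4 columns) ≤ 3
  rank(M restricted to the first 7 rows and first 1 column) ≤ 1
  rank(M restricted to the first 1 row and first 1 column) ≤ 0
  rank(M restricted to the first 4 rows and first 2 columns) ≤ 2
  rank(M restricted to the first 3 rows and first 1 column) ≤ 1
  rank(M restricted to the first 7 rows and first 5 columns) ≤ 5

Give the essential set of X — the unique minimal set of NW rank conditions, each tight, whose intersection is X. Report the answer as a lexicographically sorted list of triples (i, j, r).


Rank table r_w(7×7) implied by the 14 constraints:

  i=1: 0 1 1 1 1 1 1
  i=2: 1 2 2 2 2 2 2
  i=3: 1 2 2 2 3 3 3
  i=4: 1 2 2 2 3 3 4
  i=5: 1 2 2 2 3 4 5
  i=6: 1 2 3 3 4 5 6
  i=7: 1 2 3 4 5 6 7

second differences of R give the permutation w = (2, 1, 5, 7, 6, 3, 4).

ℓ(w)=8; the 3 essential cells (i,j,r):

[(1, 1, 0), (4, 6, 3), (5, 4, 2)]
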